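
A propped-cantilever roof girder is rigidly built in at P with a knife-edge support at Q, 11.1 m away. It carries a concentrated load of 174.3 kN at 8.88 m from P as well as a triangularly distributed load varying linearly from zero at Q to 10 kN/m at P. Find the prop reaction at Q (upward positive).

R_Q = 133.8 kN

Release the roller at Q. Primary structure: cantilever fixed at P.
Deflection at Q on the released cantilever, summing each load's contribution:
  point load 174.3 at a = 8.88: Pa²(3L − a)/(6EI) = 55939/EI
  triangular load, peak 10 at the fixed end: w₀L⁴/(30EI) = 5060/EI
  δ_0 = 61000/EI
Flexibility coefficient — unit upward force at Q: δ_{QQ} = L³/(3EI) = 455.9/EI.
Compatibility at Q: δ_0 − R_Q·δ_{QQ} = 0, so R_Q = 61000/455.9 = 133.8 kN.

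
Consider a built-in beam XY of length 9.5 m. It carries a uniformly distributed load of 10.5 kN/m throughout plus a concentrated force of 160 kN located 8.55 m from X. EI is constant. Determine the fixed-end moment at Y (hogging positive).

Take the two fixed-end moments M_X, M_Y as redundants; the released structure is the simple span XY.
On the primary (simply-supported) span, the end slopes from the loading are:
  at X: UDL 10.5: wL³/(24EI) = 375.1/EI
  at Y: UDL 10.5: wL³/(24EI) = 375.1/EI
  at X: point load 160 at a = 8.55: Pab(L + b)/(6LEI) = 238.3/EI
  at Y: point load 160 at a = 8.55: Pab(L + a)/(6LEI) = 411.5/EI
  θ_X0 = 613.4/EI,  θ_Y0 = 786.6/EI
Flexibility coefficients: a unit moment at one end gives L/(3EI) there and L/(6EI) at the far end, so f₁₁ = f₂₂ = 3.167/EI and f₁₂ = f₂₁ = 1.583/EI.
Compatibility — zero rotation at each built-in end:
  3.167 M_X + 1.583 M_Y = 613.4
  1.583 M_X + 3.167 M_Y = 786.6
Solving the pair gives M_X = 92.65 kN·m and M_Y = 202.1 kN·m (hogging).

M_Y = 202.1 kN·m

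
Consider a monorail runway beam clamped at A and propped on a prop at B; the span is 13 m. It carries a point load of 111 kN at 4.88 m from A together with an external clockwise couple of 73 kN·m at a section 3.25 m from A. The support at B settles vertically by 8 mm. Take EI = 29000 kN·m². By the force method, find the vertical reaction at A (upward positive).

R_A = 87.11 kN

Take the reaction at B as the redundant and release it; the primary structure is a cantilever fixed at A.
Primary-structure tip deflection at B by superposition:
  point load 111 at a = 4.88: Pa²(3L − a)/(6EI) = 15032/EI
  clockwise couple 73 at a = 3.25: M₀a(2L − a)/(2EI) = 2699/EI
  δ_0 = 17731/EI
Tip deflection under a unit load at B: L³/(3EI) = 732.3/EI.
With EI = 29000 kN·m²: δ_0 = 0.61141 m and δ_{BB} = 0.025253 m/kN.
Compatibility — the beam at B must follow the support down by 0.008 m: δ_0 − R_B·δ_{BB} = 0.008, so R_B = (0.61141 − 0.008)/0.025253 = 23.89 kN.
Vertical equilibrium: R_A = ΣP − R_B = 111 − 23.89 = 87.11 kN.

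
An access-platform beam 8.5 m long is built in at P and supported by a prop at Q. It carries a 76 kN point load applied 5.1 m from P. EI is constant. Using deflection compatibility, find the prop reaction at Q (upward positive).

Remove the prop at Q; the released (primary) structure is a cantilever built in at P.
Free-end deflection of the primary structure under the applied loading (downward +):
  point load 76 at a = 5.1: Pa²(3L − a)/(6EI) = 6721/EI
Tip deflection under a unit load at Q: L³/(3EI) = 204.7/EI.
The prop prevents deflection at Q: R_Q = δ_0/δ_{QQ} = 6721/204.7 = 32.83 kN.

R_Q = 32.83 kN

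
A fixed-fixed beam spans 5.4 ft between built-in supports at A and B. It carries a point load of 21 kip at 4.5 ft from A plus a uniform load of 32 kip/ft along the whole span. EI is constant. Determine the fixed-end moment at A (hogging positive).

M_A = 80.39 kip·ft

Release both end moments; the primary structure is a simply-supported span AB with redundants M_A and M_B.
Simple-span end rotations at A and B under the given loads:
  at A: point load 21 at a = 4.5: Pab(L + b)/(6LEI) = 16.54/EI
  at B: point load 21 at a = 4.5: Pab(L + a)/(6LEI) = 25.99/EI
  at A: UDL 32: wL³/(24EI) = 210/EI
  at B: UDL 32: wL³/(24EI) = 210/EI
  θ_A0 = 226.5/EI,  θ_B0 = 235.9/EI
Flexibility coefficients: a unit moment at one end gives L/(3EI) there and L/(6EI) at the far end, so f₁₁ = f₂₂ = 1.8/EI and f₁₂ = f₂₁ = 0.9/EI.
Compatibility — zero rotation at each built-in end:
  1.8 M_A + 0.9 M_B = 226.5
  0.9 M_A + 1.8 M_B = 235.9
Solving the pair gives M_A = 80.39 kip·ft and M_B = 90.89 kip·ft (hogging).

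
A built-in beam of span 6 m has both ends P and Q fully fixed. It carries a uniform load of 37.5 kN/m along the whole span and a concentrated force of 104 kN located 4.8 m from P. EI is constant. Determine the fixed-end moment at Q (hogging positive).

M_Q = 192.4 kN·m

Release both end moments; the primary structure is a simply-supported span PQ with redundants M_P and M_Q.
Simple-span end rotations at P and Q under the given loads:
  at P: UDL 37.5: wL³/(24EI) = 337.5/EI
  at Q: UDL 37.5: wL³/(24EI) = 337.5/EI
  at P: point load 104 at a = 4.8: Pab(L + b)/(6LEI) = 119.8/EI
  at Q: point load 104 at a = 4.8: Pab(L + a)/(6LEI) = 179.7/EI
  θ_P0 = 457.3/EI,  θ_Q0 = 517.2/EI
Flexibility coefficients: a unit moment at one end gives L/(3EI) there and L/(6EI) at the far end, so f₁₁ = f₂₂ = 2/EI and f₁₂ = f₂₁ = 1/EI.
Compatibility — zero rotation at each built-in end:
  2 M_P + 1 M_Q = 457.3
  1 M_P + 2 M_Q = 517.2
Solving the pair gives M_P = 132.5 kN·m and M_Q = 192.4 kN·m (hogging).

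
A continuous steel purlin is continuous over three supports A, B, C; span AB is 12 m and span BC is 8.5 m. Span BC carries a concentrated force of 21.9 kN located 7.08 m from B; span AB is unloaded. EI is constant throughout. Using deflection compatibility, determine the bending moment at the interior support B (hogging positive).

Insert a hinge at B; M_B is the redundant, and each span becomes simply supported.
Rotations at B on the released spans (each span's end-slope, ×1/EI):
  span BC: point load 21.9 at a = 7.08: Pab(L + b)/(6LEI) = 42.83/EI
  relative rotation θ_0 = (0 + 42.83)/EI = 42.83/EI
A unit hogging moment at B produces rotation L₁/(3EI) + L₂/(3EI) = 6.833/EI.
Slope continuity at B: θ_0 = M_B·6.833/EI, so M_B = 42.83/6.833 = 6.267 kN·m (hogging).

M_B = 6.267 kN·m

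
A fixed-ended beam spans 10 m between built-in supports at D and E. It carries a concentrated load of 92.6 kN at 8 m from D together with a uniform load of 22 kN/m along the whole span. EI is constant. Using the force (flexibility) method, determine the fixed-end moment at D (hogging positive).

M_D = 213 kN·m

Take the two fixed-end moments M_D, M_E as redundants; the released structure is the simple span DE.
End rotations of the released simple span under the applied load (×1/EI):
  at D: point load 92.6 at a = 8: Pab(L + b)/(6LEI) = 296.3/EI
  at E: point load 92.6 at a = 8: Pab(L + a)/(6LEI) = 444.5/EI
  at D: UDL 22: wL³/(24EI) = 916.7/EI
  at E: UDL 22: wL³/(24EI) = 916.7/EI
  θ_D0 = 1213/EI,  θ_E0 = 1361/EI
Flexibility coefficients: a unit moment at one end gives L/(3EI) there and L/(6EI) at the far end, so f₁₁ = f₂₂ = 3.333/EI and f₁₂ = f₂₁ = 1.667/EI.
Compatibility — zero rotation at each built-in end:
  3.333 M_D + 1.667 M_E = 1213
  1.667 M_D + 3.333 M_E = 1361
Solving the pair gives M_D = 213 kN·m and M_E = 301.9 kN·m (hogging).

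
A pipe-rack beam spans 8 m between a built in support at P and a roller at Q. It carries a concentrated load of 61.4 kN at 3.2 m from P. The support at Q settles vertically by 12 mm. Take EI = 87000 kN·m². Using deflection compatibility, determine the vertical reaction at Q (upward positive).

R_Q = 6.654 kN

Choose R_Q as the redundant. The primary structure is the cantilever fixed at P.
Downward deflection at the released point Q due to the loads:
  point load 61.4 at a = 3.2: Pa²(3L − a)/(6EI) = 2180/EI
Flexibility coefficient — unit upward force at Q: δ_{QQ} = L³/(3EI) = 170.7/EI.
With EI = 87000 kN·m²: δ_0 = 0.025053 m and δ_{QQ} = 0.001962 m/kN.
Compatibility — the beam at Q must follow the support down by 0.012 m: δ_0 − R_Q·δ_{QQ} = 0.012, so R_Q = (0.025053 − 0.012)/0.001962 = 6.654 kN.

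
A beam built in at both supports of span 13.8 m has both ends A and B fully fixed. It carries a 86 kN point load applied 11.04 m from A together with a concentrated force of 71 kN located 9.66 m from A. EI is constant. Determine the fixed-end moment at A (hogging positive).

M_A = 99.7 kN·m

Take the two fixed-end moments M_A, M_B as redundants; the released structure is the simple span AB.
End rotations of the released simple span under the applied load (×1/EI):
  at A: point load 86 at a = 11.04: Pab(L + b)/(6LEI) = 524.1/EI
  at B: point load 86 at a = 11.04: Pab(L + a)/(6LEI) = 786.1/EI
  at A: point load 71 at a = 9.66: Pab(L + b)/(6LEI) = 615.2/EI
  at B: point load 71 at a = 9.66: Pab(L + a)/(6LEI) = 804.5/EI
  θ_A0 = 1139/EI,  θ_B0 = 1591/EI
Flexibility coefficients: a unit moment at one end gives L/(3EI) there and L/(6EI) at the far end, so f₁₁ = f₂₂ = 4.6/EI and f₁₂ = f₂₁ = 2.3/EI.
Compatibility — zero rotation at each built-in end:
  4.6 M_A + 2.3 M_B = 1139
  2.3 M_A + 4.6 M_B = 1591
Solving the pair gives M_A = 99.7 kN·m and M_B = 295.9 kN·m (hogging).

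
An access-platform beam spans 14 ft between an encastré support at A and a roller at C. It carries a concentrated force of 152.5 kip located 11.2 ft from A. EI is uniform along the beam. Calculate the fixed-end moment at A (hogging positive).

M_A = 205 kip·ft

Take the reaction at C as the redundant and release it; the primary structure is a cantilever fixed at A.
Downward deflection at the released point C due to the loads:
  point load 152.5 at a = 11.2: Pa²(3L − a)/(6EI) = 98199/EI
Flexibility coefficient — unit upward force at C: δ_{CC} = L³/(3EI) = 914.7/EI.
Compatibility at C: δ_0 − R_C·δ_{CC} = 0, so R_C = 98199/914.7 = 107.4 kip.
Moment equilibrium about A: M_A = Σ(load moments about A) − R_C·L = 1708 − 107.4×14 = 205 kip·ft.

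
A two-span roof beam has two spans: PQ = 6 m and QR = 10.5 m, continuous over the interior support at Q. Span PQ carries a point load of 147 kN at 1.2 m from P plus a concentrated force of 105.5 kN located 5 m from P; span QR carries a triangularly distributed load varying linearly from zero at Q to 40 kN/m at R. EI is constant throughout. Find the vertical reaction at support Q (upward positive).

R_Q = 245.9 kN

Release continuity at Q by inserting a hinge; the redundant is the internal moment M_Q. The primary structure is two simply-supported spans PQ and QR.
End slopes at the hinge Q, treating each span as simply supported:
  span PQ: point load 147 at a = 1.2: Pab(L + a)/(6LEI) = 169.3/EI
  span PQ: point load 105.5 at a = 5: Pab(L + a)/(6LEI) = 161.2/EI
  span QR: triangular load, peak 40: 7w₀L³/(360EI) = 900.4/EI
  relative rotation θ_0 = (330.5 + 900.4)/EI = 1231/EI
A unit hogging moment at Q produces rotation L₁/(3EI) + L₂/(3EI) = 5.5/EI.
Compatibility: M_Q·(L₁+L₂)/(3EI) = θ_0, giving M_Q = 223.8 kN·m (hogging).
Span PQ, ΣM about P with M_Q applied at Q: R_Q^{PQ}·6 = 703.9 + 223.8, so R_Q^{PQ} = 154.6 kN and R_P = 252.5 − 154.6 = 97.88 kN.
Span QR, ΣM about R: R_Q^{QR}·10.5 = 735 + 223.8, so R_Q^{QR} = 91.31 kN and R_R = 210 − 91.31 = 118.7 kN.
R_Q = 154.6 + 91.31 = 245.9 kN.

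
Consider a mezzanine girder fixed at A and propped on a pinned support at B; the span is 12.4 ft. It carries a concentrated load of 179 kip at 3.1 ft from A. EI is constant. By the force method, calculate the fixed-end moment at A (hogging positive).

M_A = 364.2 kip·ft

Take the reaction at B as the redundant and release it; the primary structure is a cantilever fixed at A.
Downward deflection at the released point B due to the loads:
  point load 179 at a = 3.1: Pa²(3L − a)/(6EI) = 9776/EI
Tip deflection under a unit load at B: L³/(3EI) = 635.5/EI.
Compatibility at B: δ_0 − R_B·δ_{BB} = 0, so R_B = 9776/635.5 = 15.38 kip.
Moment equilibrium about A: M_A = Σ(load moments about A) − R_B·L = 554.9 − 15.38×12.4 = 364.2 kip·ft.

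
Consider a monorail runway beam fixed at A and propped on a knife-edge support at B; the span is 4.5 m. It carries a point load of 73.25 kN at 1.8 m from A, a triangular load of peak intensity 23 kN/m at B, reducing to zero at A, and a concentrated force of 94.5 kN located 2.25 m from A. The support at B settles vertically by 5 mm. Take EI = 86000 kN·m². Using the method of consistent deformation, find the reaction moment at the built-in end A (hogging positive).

Choose R_B as the redundant. The primary structure is the cantilever fixed at A.
Downward deflection at the released point B due to the loads:
  point load 73.25 at a = 1.8: Pa²(3L − a)/(6EI) = 462.8/EI
  triangular load, peak 23 at the free end: 11w₀L⁴/(120EI) = 864.5/EI
  point load 94.5 at a = 2.25: Pa²(3L − a)/(6EI) = 897/EI
  δ_0 = 2224/EI
Tip deflection under a unit load at B: L³/(3EI) = 30.38/EI.
With EI = 86000 kN·m²: δ_0 = 0.025865 m and δ_{BB} = 0.000353 m/kN.
Compatibility — the beam at B must follow the support down by 0.005 m: δ_0 − R_B·δ_{BB} = 0.005, so R_B = (0.025865 − 0.005)/0.000353 = 59.07 kN.
Moment equilibrium about A: M_A = Σ(load moments about A) − R_B·L = 499.7 − 59.07×4.5 = 233.9 kN·m.

M_A = 233.9 kN·m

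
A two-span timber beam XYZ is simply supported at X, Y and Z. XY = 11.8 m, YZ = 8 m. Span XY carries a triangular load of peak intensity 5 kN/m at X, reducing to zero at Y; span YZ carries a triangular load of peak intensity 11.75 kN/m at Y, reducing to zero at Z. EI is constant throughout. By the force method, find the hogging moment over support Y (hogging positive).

M_Y = 44.46 kN·m

Insert a hinge at Y; M_Y is the redundant, and each span becomes simply supported.
Rotations at Y on the released spans (each span's end-slope, ×1/EI):
  span XY: triangular load, peak 5: 7w₀L³/(360EI) = 159.7/EI
  span YZ: triangular load, peak 11.75: w₀L³/(45EI) = 133.7/EI
  relative rotation θ_0 = (159.7 + 133.7)/EI = 293.4/EI
A unit hogging moment at Y produces rotation L₁/(3EI) + L₂/(3EI) = 6.6/EI.
Slope continuity at Y: θ_0 = M_Y·6.6/EI, so M_Y = 293.4/6.6 = 44.46 kN·m (hogging).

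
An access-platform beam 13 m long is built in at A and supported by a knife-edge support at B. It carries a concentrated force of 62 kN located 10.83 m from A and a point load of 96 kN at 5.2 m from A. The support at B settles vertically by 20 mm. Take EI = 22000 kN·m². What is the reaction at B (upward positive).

Remove the prop at B; the released (primary) structure is a cantilever built in at A.
Downward deflection at the released point B due to the loads:
  point load 62 at a = 10.83: Pa²(3L − a)/(6EI) = 34142/EI
  point load 96 at a = 5.2: Pa²(3L − a)/(6EI) = 14623/EI
  δ_0 = 48765/EI
Tip deflection under a unit load at B: L³/(3EI) = 732.3/EI.
With EI = 22000 kN·m²: δ_0 = 2.2166 m and δ_{BB} = 0.033288 m/kN.
Compatibility — the beam at B must follow the support down by 0.02 m: δ_0 − R_B·δ_{BB} = 0.02, so R_B = (2.2166 − 0.02)/0.033288 = 65.99 kN.

R_B = 65.99 kN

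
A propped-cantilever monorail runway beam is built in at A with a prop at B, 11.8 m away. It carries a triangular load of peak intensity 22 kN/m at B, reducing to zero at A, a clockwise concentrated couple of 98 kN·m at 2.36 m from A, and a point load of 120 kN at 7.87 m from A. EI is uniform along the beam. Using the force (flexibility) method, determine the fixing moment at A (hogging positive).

Take the reaction at B as the redundant and release it; the primary structure is a cantilever fixed at A.
Downward deflection at the released point B due to the loads:
  triangular load, peak 22 at the free end: 11w₀L⁴/(120EI) = 39099/EI
  clockwise couple 98 at a = 2.36: M₀a(2L − a)/(2EI) = 2456/EI
  point load 120 at a = 7.87: Pa²(3L − a)/(6EI) = 34102/EI
  δ_0 = 75657/EI
Flexibility coefficient — unit upward force at B: δ_{BB} = L³/(3EI) = 547.7/EI.
Compatibility at B: δ_0 − R_B·δ_{BB} = 0, so R_B = 75657/547.7 = 138.1 kN.
Moment equilibrium about A: M_A = Σ(load moments about A) − R_B·L = 2063 − 138.1×11.8 = 433.4 kN·m.

M_A = 433.4 kN·m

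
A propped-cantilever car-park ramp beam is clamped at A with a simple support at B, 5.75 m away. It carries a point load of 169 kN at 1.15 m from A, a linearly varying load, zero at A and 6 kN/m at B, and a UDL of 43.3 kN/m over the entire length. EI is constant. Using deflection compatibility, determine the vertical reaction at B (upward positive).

Remove the prop at B; the released (primary) structure is a cantilever built in at A.
Primary-structure tip deflection at B by superposition:
  point load 169 at a = 1.15: Pa²(3L − a)/(6EI) = 599.7/EI
  triangular load, peak 6 at the free end: 11w₀L⁴/(120EI) = 601.2/EI
  UDL 43.3: wL⁴/(8EI) = 5917/EI
  δ_0 = 7118/EI
Tip deflection under a unit load at B: L³/(3EI) = 63.37/EI.
Compatibility at B: δ_0 − R_B·δ_{BB} = 0, so R_B = 7118/63.37 = 112.3 kN.

R_B = 112.3 kN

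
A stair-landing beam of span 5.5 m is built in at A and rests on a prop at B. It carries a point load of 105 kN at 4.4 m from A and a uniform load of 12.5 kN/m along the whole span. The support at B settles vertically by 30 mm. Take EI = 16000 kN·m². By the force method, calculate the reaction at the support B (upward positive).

R_B = 91.05 kN

Release the roller at B. Primary structure: cantilever fixed at A.
Free-end deflection of the primary structure under the applied loading (downward +):
  point load 105 at a = 4.4: Pa²(3L − a)/(6EI) = 4099/EI
  UDL 12.5: wL⁴/(8EI) = 1430/EI
  δ_0 = 5529/EI
Tip deflection under a unit load at B: L³/(3EI) = 55.46/EI.
With EI = 16000 kN·m²: δ_0 = 0.34558 m and δ_{BB} = 0.003466 m/kN.
Compatibility — the beam at B must follow the support down by 0.03 m: δ_0 − R_B·δ_{BB} = 0.03, so R_B = (0.34558 − 0.03)/0.003466 = 91.05 kN.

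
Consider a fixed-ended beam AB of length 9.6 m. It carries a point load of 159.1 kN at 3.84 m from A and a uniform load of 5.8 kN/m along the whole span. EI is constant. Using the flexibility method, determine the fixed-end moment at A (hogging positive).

M_A = 264.5 kN·m

Release both end moments; the primary structure is a simply-supported span AB with redundants M_A and M_B.
On the primary (simply-supported) span, the end slopes from the loading are:
  at A: point load 159.1 at a = 3.84: Pab(L + b)/(6LEI) = 938.4/EI
  at B: point load 159.1 at a = 3.84: Pab(L + a)/(6LEI) = 821.1/EI
  at A: UDL 5.8: wL³/(24EI) = 213.8/EI
  at B: UDL 5.8: wL³/(24EI) = 213.8/EI
  θ_A0 = 1152/EI,  θ_B0 = 1035/EI
Flexibility coefficients: a unit moment at one end gives L/(3EI) there and L/(6EI) at the far end, so f₁₁ = f₂₂ = 3.2/EI and f₁₂ = f₂₁ = 1.6/EI.
Compatibility — zero rotation at each built-in end:
  3.2 M_A + 1.6 M_B = 1152
  1.6 M_A + 3.2 M_B = 1035
Solving the pair gives M_A = 264.5 kN·m and M_B = 191.2 kN·m (hogging).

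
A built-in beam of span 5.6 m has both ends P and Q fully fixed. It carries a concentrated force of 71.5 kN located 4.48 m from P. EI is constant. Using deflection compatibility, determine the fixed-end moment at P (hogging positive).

M_P = 12.81 kN·m

Take the two fixed-end moments M_P, M_Q as redundants; the released structure is the simple span PQ.
Simple-span end rotations at P and Q under the given loads:
  at P: point load 71.5 at a = 4.48: Pab(L + b)/(6LEI) = 71.75/EI
  at Q: point load 71.5 at a = 4.48: Pab(L + a)/(6LEI) = 107.6/EI
  θ_P0 = 71.75/EI,  θ_Q0 = 107.6/EI
Flexibility coefficients: a unit moment at one end gives L/(3EI) there and L/(6EI) at the far end, so f₁₁ = f₂₂ = 1.867/EI and f₁₂ = f₂₁ = 0.9333/EI.
Compatibility — zero rotation at each built-in end:
  1.867 M_P + 0.9333 M_Q = 71.75
  0.9333 M_P + 1.867 M_Q = 107.6
Solving the pair gives M_P = 12.81 kN·m and M_Q = 51.25 kN·m (hogging).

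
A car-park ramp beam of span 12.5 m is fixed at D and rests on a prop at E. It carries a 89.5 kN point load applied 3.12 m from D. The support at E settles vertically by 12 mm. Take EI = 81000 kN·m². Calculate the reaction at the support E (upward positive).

Take the reaction at E as the redundant and release it; the primary structure is a cantilever fixed at D.
Downward deflection at the released point E due to the loads:
  point load 89.5 at a = 3.12: Pa²(3L − a)/(6EI) = 4992/EI
Tip deflection under a unit load at E: L³/(3EI) = 651/EI.
With EI = 81000 kN·m²: δ_0 = 0.061631 m and δ_{EE} = 0.008038 m/kN.
Compatibility — the beam at E must follow the support down by 0.012 m: δ_0 − R_E·δ_{EE} = 0.012, so R_E = (0.061631 − 0.012)/0.008038 = 6.175 kN.

R_E = 6.175 kN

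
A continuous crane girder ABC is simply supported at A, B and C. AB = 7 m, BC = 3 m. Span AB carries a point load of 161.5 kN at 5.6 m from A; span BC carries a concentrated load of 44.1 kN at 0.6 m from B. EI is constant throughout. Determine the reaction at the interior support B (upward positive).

Take M_B as the redundant. Released structure: two simple spans AB and BC with a hinge at B.
Discontinuity in slope at B on the released structure — sum the simple-span end rotations:
  span AB: point load 161.5 at a = 5.6: Pab(L + a)/(6LEI) = 379.8/EI
  span BC: point load 44.1 at a = 0.6: Pab(L + b)/(6LEI) = 19.05/EI
  relative rotation θ_0 = (379.8 + 19.05)/EI = 398.9/EI
A unit hogging moment at B produces rotation L₁/(3EI) + L₂/(3EI) = 3.333/EI.
Compatibility: M_B·(L₁+L₂)/(3EI) = θ_0, giving M_B = 119.7 kN·m (hogging).
Span AB, ΣM about A with M_B applied at B: R_B^{AB}·7 = 904.4 + 119.7, so R_B^{AB} = 146.3 kN and R_A = 161.5 − 146.3 = 15.2 kN.
Span BC, ΣM about C: R_B^{BC}·3 = 105.8 + 119.7, so R_B^{BC} = 75.17 kN and R_C = 44.1 − 75.17 = -31.07 kN.
R_B = 146.3 + 75.17 = 221.5 kN.

R_B = 221.5 kN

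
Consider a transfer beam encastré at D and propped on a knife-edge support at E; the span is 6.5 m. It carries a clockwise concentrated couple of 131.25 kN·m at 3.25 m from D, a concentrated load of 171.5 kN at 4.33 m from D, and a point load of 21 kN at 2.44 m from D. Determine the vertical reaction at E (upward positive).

Release the roller at E. Primary structure: cantilever fixed at D.
Free-end deflection of the primary structure under the applied loading (downward +):
  clockwise couple 131.25 at a = 3.25: M₀a(2L − a)/(2EI) = 2079/EI
  point load 171.5 at a = 4.33: Pa²(3L − a)/(6EI) = 8130/EI
  point load 21 at a = 2.44: Pa²(3L − a)/(6EI) = 355.5/EI
  δ_0 = 10565/EI
Flexibility coefficient — unit upward force at E: δ_{EE} = L³/(3EI) = 91.54/EI.
The prop prevents deflection at E: R_E = δ_0/δ_{EE} = 10565/91.54 = 115.4 kN.

R_E = 115.4 kN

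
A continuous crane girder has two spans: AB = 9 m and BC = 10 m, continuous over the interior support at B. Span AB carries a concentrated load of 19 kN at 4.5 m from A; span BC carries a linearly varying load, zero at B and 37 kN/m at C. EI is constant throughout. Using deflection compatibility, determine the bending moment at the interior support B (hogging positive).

Insert a hinge at B; M_B is the redundant, and each span becomes simply supported.
End slopes at the hinge B, treating each span as simply supported:
  span AB: point load 19 at a = 4.5: Pab(L + a)/(6LEI) = 96.19/EI
  span BC: triangular load, peak 37: 7w₀L³/(360EI) = 719.4/EI
  relative rotation θ_0 = (96.19 + 719.4)/EI = 815.6/EI
A unit hogging moment at B produces rotation L₁/(3EI) + L₂/(3EI) = 6.333/EI.
Compatibility: M_B·(L₁+L₂)/(3EI) = θ_0, giving M_B = 128.8 kN·m (hogging).

M_B = 128.8 kN·m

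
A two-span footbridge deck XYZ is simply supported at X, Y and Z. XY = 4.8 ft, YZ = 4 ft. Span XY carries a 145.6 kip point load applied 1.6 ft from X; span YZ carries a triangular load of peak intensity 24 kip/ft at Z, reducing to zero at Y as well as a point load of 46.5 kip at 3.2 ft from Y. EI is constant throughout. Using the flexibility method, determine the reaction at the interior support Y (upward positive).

R_Y = 108.1 kip

Take M_Y as the redundant. Released structure: two simple spans XY and YZ with a hinge at Y.
End slopes at the hinge Y, treating each span as simply supported:
  span XY: point load 145.6 at a = 1.6: Pab(L + a)/(6LEI) = 165.7/EI
  span YZ: triangular load, peak 24: 7w₀L³/(360EI) = 29.87/EI
  span YZ: point load 46.5 at a = 3.2: Pab(L + b)/(6LEI) = 23.81/EI
  relative rotation θ_0 = (165.7 + 53.67)/EI = 219.3/EI
A unit hogging moment at Y produces rotation L₁/(3EI) + L₂/(3EI) = 2.933/EI.
Compatibility: M_Y·(L₁+L₂)/(3EI) = θ_0, giving M_Y = 74.77 kip·ft (hogging).
Span XY, ΣM about X with M_Y applied at Y: R_Y^{XY}·4.8 = 233 + 74.77, so R_Y^{XY} = 64.11 kip and R_X = 145.6 − 64.11 = 81.49 kip.
Span YZ, ΣM about Z: R_Y^{YZ}·4 = 101.2 + 74.77, so R_Y^{YZ} = 43.99 kip and R_Z = 94.5 − 43.99 = 50.51 kip.
R_Y = 64.11 + 43.99 = 108.1 kip.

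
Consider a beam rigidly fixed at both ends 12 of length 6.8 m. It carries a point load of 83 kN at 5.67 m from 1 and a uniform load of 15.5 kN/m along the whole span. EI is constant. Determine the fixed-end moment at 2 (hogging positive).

Take the two fixed-end moments M_1, M_2 as redundants; the released structure is the simple span 12.
End rotations of the released simple span under the applied load (×1/EI):
  at 1: point load 83 at a = 5.67: Pab(L + b)/(6LEI) = 103.4/EI
  at 2: point load 83 at a = 5.67: Pab(L + a)/(6LEI) = 162.5/EI
  at 1: UDL 15.5: wL³/(24EI) = 203.1/EI
  at 2: UDL 15.5: wL³/(24EI) = 203.1/EI
  θ_10 = 306.4/EI,  θ_20 = 365.6/EI
Flexibility coefficients: a unit moment at one end gives L/(3EI) there and L/(6EI) at the far end, so f₁₁ = f₂₂ = 2.267/EI and f₁₂ = f₂₁ = 1.133/EI.
Compatibility — zero rotation at each built-in end:
  2.267 M_1 + 1.133 M_2 = 306.4
  1.133 M_1 + 2.267 M_2 = 365.6
Solving the pair gives M_1 = 72.72 kN·m and M_2 = 124.9 kN·m (hogging).

M_2 = 124.9 kN·m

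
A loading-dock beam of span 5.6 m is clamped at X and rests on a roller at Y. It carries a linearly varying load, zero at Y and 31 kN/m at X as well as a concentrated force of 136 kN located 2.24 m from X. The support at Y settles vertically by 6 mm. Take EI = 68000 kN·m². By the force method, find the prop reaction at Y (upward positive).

R_Y = 38.68 kN

Take the reaction at Y as the redundant and release it; the primary structure is a cantilever fixed at X.
Downward deflection at the released point Y due to the loads:
  triangular load, peak 31 at the fixed end: w₀L⁴/(30EI) = 1016/EI
  point load 136 at a = 2.24: Pa²(3L − a)/(6EI) = 1656/EI
  δ_0 = 2672/EI
Flexibility coefficient — unit upward force at Y: δ_{YY} = L³/(3EI) = 58.54/EI.
With EI = 68000 kN·m²: δ_0 = 0.039297 m and δ_{YY} = 0.000861 m/kN.
Compatibility — the beam at Y must follow the support down by 0.006 m: δ_0 − R_Y·δ_{YY} = 0.006, so R_Y = (0.039297 − 0.006)/0.000861 = 38.68 kN.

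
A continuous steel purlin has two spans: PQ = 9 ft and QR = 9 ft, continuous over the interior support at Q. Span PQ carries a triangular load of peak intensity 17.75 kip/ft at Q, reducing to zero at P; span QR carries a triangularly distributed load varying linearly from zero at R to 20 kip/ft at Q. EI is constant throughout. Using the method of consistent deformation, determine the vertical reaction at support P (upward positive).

Insert a hinge at Q; M_Q is the redundant, and each span becomes simply supported.
Discontinuity in slope at Q on the released structure — sum the simple-span end rotations:
  span PQ: triangular load, peak 17.75: w₀L³/(45EI) = 287.6/EI
  span QR: triangular load, peak 20: w₀L³/(45EI) = 324/EI
  relative rotation θ_0 = (287.6 + 324)/EI = 611.5/EI
A unit hogging moment at Q produces rotation L₁/(3EI) + L₂/(3EI) = 6/EI.
Compatibility: M_Q·(L₁+L₂)/(3EI) = θ_0, giving M_Q = 101.9 kip·ft (hogging).
Span PQ, ΣM about P with M_Q applied at Q: R_Q^{PQ}·9 = 479.2 + 101.9, so R_Q^{PQ} = 64.58 kip and R_P = 79.88 − 64.58 = 15.3 kip.

R_P = 15.3 kip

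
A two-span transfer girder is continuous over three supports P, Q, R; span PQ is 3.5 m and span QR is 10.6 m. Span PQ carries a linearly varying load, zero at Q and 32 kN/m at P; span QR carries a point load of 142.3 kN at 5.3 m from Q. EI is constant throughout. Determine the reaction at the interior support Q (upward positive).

R_Q = 172.8 kN

Insert a hinge at Q; M_Q is the redundant, and each span becomes simply supported.
Discontinuity in slope at Q on the released structure — sum the simple-span end rotations:
  span PQ: triangular load, peak 32: 7w₀L³/(360EI) = 26.68/EI
  span QR: point load 142.3 at a = 5.3: Pab(L + b)/(6LEI) = 999.3/EI
  relative rotation θ_0 = (26.68 + 999.3)/EI = 1026/EI
A unit hogging moment at Q produces rotation L₁/(3EI) + L₂/(3EI) = 4.7/EI.
Compatibility: M_Q·(L₁+L₂)/(3EI) = θ_0, giving M_Q = 218.3 kN·m (hogging).
Span PQ, ΣM about P with M_Q applied at Q: R_Q^{PQ}·3.5 = 65.33 + 218.3, so R_Q^{PQ} = 81.04 kN and R_P = 56 − 81.04 = -25.04 kN.
Span QR, ΣM about R: R_Q^{QR}·10.6 = 754.2 + 218.3, so R_Q^{QR} = 91.74 kN and R_R = 142.3 − 91.74 = 50.56 kN.
R_Q = 81.04 + 91.74 = 172.8 kN.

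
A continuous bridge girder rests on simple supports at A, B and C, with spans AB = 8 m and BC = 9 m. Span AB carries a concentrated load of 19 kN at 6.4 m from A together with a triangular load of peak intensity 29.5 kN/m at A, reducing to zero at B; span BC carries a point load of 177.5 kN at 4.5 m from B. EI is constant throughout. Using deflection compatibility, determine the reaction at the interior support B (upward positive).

R_B = 195.4 kN

Insert a hinge at B; M_B is the redundant, and each span becomes simply supported.
Rotations at B on the released spans (each span's end-slope, ×1/EI):
  span AB: point load 19 at a = 6.4: Pab(L + a)/(6LEI) = 58.37/EI
  span AB: triangular load, peak 29.5: 7w₀L³/(360EI) = 293.7/EI
  span BC: point load 177.5 at a = 4.5: Pab(L + b)/(6LEI) = 898.6/EI
  relative rotation θ_0 = (352.1 + 898.6)/EI = 1251/EI
A unit hogging moment at B produces rotation L₁/(3EI) + L₂/(3EI) = 5.667/EI.
Slope continuity at B: θ_0 = M_B·5.667/EI, so M_B = 1251/5.667 = 220.7 kN·m (hogging).
Span AB, ΣM about A with M_B applied at B: R_B^{AB}·8 = 436.3 + 220.7, so R_B^{AB} = 82.12 kN and R_A = 137 − 82.12 = 54.88 kN.
Span BC, ΣM about C: R_B^{BC}·9 = 798.8 + 220.7, so R_B^{BC} = 113.3 kN and R_C = 177.5 − 113.3 = 64.23 kN.
R_B = 82.12 + 113.3 = 195.4 kN.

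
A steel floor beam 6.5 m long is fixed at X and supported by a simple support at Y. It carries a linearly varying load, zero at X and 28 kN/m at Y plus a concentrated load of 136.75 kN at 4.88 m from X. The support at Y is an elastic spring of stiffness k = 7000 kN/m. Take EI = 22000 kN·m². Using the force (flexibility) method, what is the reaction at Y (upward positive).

Release the roller at Y. Primary structure: cantilever fixed at X.
Downward deflection at the released point Y due to the loads:
  triangular load, peak 28 at the free end: 11w₀L⁴/(120EI) = 4582/EI
  point load 136.75 at a = 4.88: Pa²(3L − a)/(6EI) = 7935/EI
  δ_0 = 12517/EI
Tip deflection under a unit load at Y: L³/(3EI) = 91.54/EI.
With EI = 22000 kN·m²: δ_0 = 0.56895 m and δ_{YY} = 0.004161 m/kN.
Compatibility — the spring shortens by R_Y/k under the reaction it provides: δ_0 − R_Y·δ_{YY} = R_Y/k. With 1/k = 0.000143 m/kN, R_Y = δ_0 / (δ_{YY} + 1/k) = 0.56895 / (0.004161 + 0.000143) = 132.2 kN.

R_Y = 132.2 kN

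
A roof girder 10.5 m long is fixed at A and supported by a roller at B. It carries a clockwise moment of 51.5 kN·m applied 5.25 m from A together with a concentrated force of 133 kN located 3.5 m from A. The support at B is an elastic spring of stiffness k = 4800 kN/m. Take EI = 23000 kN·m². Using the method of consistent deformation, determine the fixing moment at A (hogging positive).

Release the roller at B. Primary structure: cantilever fixed at A.
Primary-structure tip deflection at B by superposition:
  clockwise couple 51.5 at a = 5.25: M₀a(2L − a)/(2EI) = 2129/EI
  point load 133 at a = 3.5: Pa²(3L − a)/(6EI) = 7603/EI
  δ_0 = 9732/EI
Flexibility coefficient — unit upward force at B: δ_{BB} = L³/(3EI) = 385.9/EI.
With EI = 23000 kN·m²: δ_0 = 0.42315 m and δ_{BB} = 0.016777 m/kN.
Compatibility — the spring shortens by R_B/k under the reaction it provides: δ_0 − R_B·δ_{BB} = R_B/k. With 1/k = 0.000208 m/kN, R_B = δ_0 / (δ_{BB} + 1/k) = 0.42315 / (0.016777 + 0.000208) = 24.91 kN.
Moment equilibrium about A: M_A = Σ(load moments about A) − R_B·L = 517 − 24.91×10.5 = 255.4 kN·m.

M_A = 255.4 kN·m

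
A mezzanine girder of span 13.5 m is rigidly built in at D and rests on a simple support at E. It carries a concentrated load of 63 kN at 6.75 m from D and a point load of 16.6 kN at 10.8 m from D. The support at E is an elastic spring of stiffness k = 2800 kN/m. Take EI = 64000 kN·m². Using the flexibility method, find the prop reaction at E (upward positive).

Take the reaction at E as the redundant and release it; the primary structure is a cantilever fixed at D.
Deflection at E on the released cantilever, summing each load's contribution:
  point load 63 at a = 6.75: Pa²(3L − a)/(6EI) = 16146/EI
  point load 16.6 at a = 10.8: Pa²(3L − a)/(6EI) = 9584/EI
  δ_0 = 25731/EI
Tip deflection under a unit load at E: L³/(3EI) = 820.1/EI.
With EI = 64000 kN·m²: δ_0 = 0.40204 m and δ_{EE} = 0.012814 m/kN.
Compatibility — the spring shortens by R_E/k under the reaction it provides: δ_0 − R_E·δ_{EE} = R_E/k. With 1/k = 0.000357 m/kN, R_E = δ_0 / (δ_{EE} + 1/k) = 0.40204 / (0.012814 + 0.000357) = 30.52 kN.

R_E = 30.52 kN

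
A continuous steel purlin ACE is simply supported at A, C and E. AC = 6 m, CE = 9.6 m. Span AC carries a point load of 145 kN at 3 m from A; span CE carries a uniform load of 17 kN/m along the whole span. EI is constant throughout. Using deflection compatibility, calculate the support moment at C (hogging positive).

M_C = 183.3 kN·m

Take M_C as the redundant. Released structure: two simple spans AC and CE with a hinge at C.
Discontinuity in slope at C on the released structure — sum the simple-span end rotations:
  span AC: point load 145 at a = 3: Pab(L + a)/(6LEI) = 326.2/EI
  span CE: UDL 17: wL³/(24EI) = 626.7/EI
  relative rotation θ_0 = (326.2 + 626.7)/EI = 952.9/EI
A unit hogging moment at C produces rotation L₁/(3EI) + L₂/(3EI) = 5.2/EI.
Compatibility: M_C·(L₁+L₂)/(3EI) = θ_0, giving M_C = 183.3 kN·m (hogging).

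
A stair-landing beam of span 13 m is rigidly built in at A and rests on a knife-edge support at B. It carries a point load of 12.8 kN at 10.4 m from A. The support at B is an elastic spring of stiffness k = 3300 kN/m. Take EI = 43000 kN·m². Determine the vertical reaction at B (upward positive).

R_B = 8.854 kN

Remove the prop at B; the released (primary) structure is a cantilever built in at A.
Downward deflection at the released point B due to the loads:
  point load 12.8 at a = 10.4: Pa²(3L − a)/(6EI) = 6599/EI
Tip deflection under a unit load at B: L³/(3EI) = 732.3/EI.
With EI = 43000 kN·m²: δ_0 = 0.15347 m and δ_{BB} = 0.017031 m/kN.
Compatibility — the spring shortens by R_B/k under the reaction it provides: δ_0 − R_B·δ_{BB} = R_B/k. With 1/k = 0.000303 m/kN, R_B = δ_0 / (δ_{BB} + 1/k) = 0.15347 / (0.017031 + 0.000303) = 8.854 kN.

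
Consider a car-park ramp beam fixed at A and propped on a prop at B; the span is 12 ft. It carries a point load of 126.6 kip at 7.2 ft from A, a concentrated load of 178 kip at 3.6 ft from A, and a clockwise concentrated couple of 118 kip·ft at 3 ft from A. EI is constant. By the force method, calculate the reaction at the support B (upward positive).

Choose R_B as the redundant. The primary structure is the cantilever fixed at A.
Deflection at B on the released cantilever, summing each load's contribution:
  point load 126.6 at a = 7.2: Pa²(3L − a)/(6EI) = 31502/EI
  point load 178 at a = 3.6: Pa²(3L − a)/(6EI) = 12457/EI
  clockwise couple 118 at a = 3: M₀a(2L − a)/(2EI) = 3717/EI
  δ_0 = 47676/EI
Flexibility coefficient — unit upward force at B: δ_{BB} = L³/(3EI) = 576/EI.
Compatibility at B: δ_0 − R_B·δ_{BB} = 0, so R_B = 47676/576 = 82.77 kip.

R_B = 82.77 kip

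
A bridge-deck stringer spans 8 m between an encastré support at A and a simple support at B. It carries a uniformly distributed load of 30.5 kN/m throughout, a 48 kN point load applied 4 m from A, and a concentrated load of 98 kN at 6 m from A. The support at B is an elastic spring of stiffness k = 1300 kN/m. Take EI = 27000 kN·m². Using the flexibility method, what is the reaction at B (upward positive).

Choose R_B as the redundant. The primary structure is the cantilever fixed at A.
Free-end deflection of the primary structure under the applied loading (downward +):
  UDL 30.5: wL⁴/(8EI) = 15616/EI
  point load 48 at a = 4: Pa²(3L − a)/(6EI) = 2560/EI
  point load 98 at a = 6: Pa²(3L − a)/(6EI) = 10584/EI
  δ_0 = 28760/EI
Tip deflection under a unit load at B: L³/(3EI) = 170.7/EI.
With EI = 27000 kN·m²: δ_0 = 1.0652 m and δ_{BB} = 0.006321 m/kN.
Compatibility — the spring shortens by R_B/k under the reaction it provides: δ_0 − R_B·δ_{BB} = R_B/k. With 1/k = 0.000769 m/kN, R_B = δ_0 / (δ_{BB} + 1/k) = 1.0652 / (0.006321 + 0.000769) = 150.2 kN.

R_B = 150.2 kN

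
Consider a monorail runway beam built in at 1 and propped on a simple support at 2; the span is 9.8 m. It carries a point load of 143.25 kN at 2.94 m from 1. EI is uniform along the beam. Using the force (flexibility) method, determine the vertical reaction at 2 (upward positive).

R_2 = 17.4 kN

Remove the prop at 2; the released (primary) structure is a cantilever built in at 1.
Deflection at 2 on the released cantilever, summing each load's contribution:
  point load 143.25 at a = 2.94: Pa²(3L − a)/(6EI) = 5460/EI
Flexibility coefficient — unit upward force at 2: δ_{22} = L³/(3EI) = 313.7/EI.
The prop prevents deflection at 2: R_2 = δ_0/δ_{22} = 5460/313.7 = 17.4 kN.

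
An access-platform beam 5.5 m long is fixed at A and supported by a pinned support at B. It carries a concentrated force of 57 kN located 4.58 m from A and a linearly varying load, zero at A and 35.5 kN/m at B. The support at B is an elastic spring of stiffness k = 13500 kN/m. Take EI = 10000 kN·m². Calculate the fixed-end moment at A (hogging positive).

Remove the prop at B; the released (primary) structure is a cantilever built in at A.
Primary-structure tip deflection at B by superposition:
  point load 57 at a = 4.58: Pa²(3L − a)/(6EI) = 2375/EI
  triangular load, peak 35.5 at the free end: 11w₀L⁴/(120EI) = 2978/EI
  δ_0 = 5353/EI
Tip deflection under a unit load at B: L³/(3EI) = 55.46/EI.
With EI = 10000 kN·m²: δ_0 = 0.53531 m and δ_{BB} = 0.005546 m/kN.
Compatibility — the spring shortens by R_B/k under the reaction it provides: δ_0 − R_B·δ_{BB} = R_B/k. With 1/k = 0.000074 m/kN, R_B = δ_0 / (δ_{BB} + 1/k) = 0.53531 / (0.005546 + 0.000074) = 95.25 kN.
Moment equilibrium about A: M_A = Σ(load moments about A) − R_B·L = 619 − 95.25×5.5 = 95.13 kN·m.

M_A = 95.13 kN·m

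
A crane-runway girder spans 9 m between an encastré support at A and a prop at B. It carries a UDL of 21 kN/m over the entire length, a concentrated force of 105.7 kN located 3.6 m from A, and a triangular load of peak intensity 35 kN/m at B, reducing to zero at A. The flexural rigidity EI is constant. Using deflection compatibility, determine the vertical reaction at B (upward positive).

Release the roller at B. Primary structure: cantilever fixed at A.
Primary-structure tip deflection at B by superposition:
  UDL 21: wL⁴/(8EI) = 17223/EI
  point load 105.7 at a = 3.6: Pa²(3L − a)/(6EI) = 5343/EI
  triangular load, peak 35 at the free end: 11w₀L⁴/(120EI) = 21050/EI
  δ_0 = 43615/EI
Tip deflection under a unit load at B: L³/(3EI) = 243/EI.
The prop prevents deflection at B: R_B = δ_0/δ_{BB} = 43615/243 = 179.5 kN.

R_B = 179.5 kN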